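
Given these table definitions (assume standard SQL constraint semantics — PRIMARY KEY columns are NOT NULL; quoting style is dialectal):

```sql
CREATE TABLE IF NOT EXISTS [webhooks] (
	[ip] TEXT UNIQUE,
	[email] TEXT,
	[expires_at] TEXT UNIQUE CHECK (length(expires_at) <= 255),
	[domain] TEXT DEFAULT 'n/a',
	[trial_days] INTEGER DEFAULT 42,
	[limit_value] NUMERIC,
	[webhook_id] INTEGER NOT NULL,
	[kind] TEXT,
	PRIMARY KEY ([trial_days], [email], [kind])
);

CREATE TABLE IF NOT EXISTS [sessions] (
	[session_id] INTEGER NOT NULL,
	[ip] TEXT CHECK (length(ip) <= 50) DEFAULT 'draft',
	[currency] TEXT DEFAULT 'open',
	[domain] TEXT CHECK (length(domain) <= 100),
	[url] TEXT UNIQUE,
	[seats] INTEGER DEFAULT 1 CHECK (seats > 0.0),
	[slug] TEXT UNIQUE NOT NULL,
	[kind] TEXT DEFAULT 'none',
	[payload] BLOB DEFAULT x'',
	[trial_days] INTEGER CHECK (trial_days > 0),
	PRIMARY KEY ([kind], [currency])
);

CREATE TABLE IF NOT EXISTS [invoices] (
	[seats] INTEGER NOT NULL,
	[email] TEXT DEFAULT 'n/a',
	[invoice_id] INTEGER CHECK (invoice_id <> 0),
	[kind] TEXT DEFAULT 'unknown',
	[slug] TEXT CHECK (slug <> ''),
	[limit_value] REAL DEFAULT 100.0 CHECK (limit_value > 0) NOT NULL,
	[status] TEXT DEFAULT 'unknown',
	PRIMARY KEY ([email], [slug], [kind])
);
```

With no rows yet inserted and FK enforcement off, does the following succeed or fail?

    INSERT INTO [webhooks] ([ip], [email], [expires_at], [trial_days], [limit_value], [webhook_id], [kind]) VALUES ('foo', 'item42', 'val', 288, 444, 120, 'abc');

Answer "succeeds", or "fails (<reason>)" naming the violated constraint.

NOT NULL columns: email is supplied; kind is supplied; trial_days is supplied; webhook_id is supplied.
CHECK constraints: 'val' satisfies (length(expires_at) <= 255).
No constraint is violated.

succeeds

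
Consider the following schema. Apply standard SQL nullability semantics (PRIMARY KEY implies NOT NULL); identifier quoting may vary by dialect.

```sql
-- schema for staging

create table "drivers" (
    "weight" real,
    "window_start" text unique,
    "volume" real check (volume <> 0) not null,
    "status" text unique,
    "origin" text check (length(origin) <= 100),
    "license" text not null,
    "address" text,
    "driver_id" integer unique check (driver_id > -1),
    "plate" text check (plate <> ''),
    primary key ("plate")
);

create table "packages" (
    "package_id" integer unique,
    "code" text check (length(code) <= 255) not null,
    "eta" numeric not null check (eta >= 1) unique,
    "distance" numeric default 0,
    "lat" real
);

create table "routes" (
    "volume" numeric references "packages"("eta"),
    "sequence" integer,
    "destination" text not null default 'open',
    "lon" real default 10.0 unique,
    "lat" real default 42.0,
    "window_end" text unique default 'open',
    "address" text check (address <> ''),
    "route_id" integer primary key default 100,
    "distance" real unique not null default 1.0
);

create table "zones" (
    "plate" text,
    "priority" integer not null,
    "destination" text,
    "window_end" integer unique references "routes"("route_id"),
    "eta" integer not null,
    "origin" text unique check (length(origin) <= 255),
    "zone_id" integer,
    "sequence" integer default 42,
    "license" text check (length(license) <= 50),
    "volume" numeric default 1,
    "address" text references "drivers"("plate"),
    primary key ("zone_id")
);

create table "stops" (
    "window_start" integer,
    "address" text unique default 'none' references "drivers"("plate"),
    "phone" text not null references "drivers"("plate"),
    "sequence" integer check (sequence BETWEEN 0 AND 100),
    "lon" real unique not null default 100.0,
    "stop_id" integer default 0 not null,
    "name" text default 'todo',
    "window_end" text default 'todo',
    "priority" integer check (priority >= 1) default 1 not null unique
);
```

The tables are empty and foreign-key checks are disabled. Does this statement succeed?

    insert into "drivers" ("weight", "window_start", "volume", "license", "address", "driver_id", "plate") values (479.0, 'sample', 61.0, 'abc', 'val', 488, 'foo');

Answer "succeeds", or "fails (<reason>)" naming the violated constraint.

succeeds

NOT NULL columns: license is supplied; plate is supplied; volume is supplied.
CHECK constraints: 61.0 satisfies (volume <> 0); 488 satisfies (driver_id > -1); 'foo' satisfies (plate <> '').
No constraint is violated.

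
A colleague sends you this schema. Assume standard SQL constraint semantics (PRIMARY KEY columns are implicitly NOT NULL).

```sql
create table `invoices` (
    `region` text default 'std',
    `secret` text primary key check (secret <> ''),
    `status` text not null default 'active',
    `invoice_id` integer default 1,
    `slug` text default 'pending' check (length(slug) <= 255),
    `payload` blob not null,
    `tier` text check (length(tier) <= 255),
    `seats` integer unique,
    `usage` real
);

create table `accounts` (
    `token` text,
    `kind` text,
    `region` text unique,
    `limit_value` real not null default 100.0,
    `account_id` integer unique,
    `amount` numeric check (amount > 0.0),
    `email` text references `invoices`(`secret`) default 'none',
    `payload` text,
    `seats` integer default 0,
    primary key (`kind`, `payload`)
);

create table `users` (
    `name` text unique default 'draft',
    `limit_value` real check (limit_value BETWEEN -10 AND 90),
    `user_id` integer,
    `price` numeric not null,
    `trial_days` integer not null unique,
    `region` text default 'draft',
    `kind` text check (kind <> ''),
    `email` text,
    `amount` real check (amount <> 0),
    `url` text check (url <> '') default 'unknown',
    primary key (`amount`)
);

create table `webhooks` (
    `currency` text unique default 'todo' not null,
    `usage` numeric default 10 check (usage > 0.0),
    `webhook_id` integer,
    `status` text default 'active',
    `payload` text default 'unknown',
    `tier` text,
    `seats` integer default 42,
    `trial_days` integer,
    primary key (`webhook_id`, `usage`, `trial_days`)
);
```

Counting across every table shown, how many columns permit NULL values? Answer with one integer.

23

invoices: 6 nullable (region, invoice_id, slug, tier, seats, usage — PK (secret) and explicit NOT NULL columns excluded).
accounts: 6 nullable (token, region, account_id, amount, email, seats — PK (kind, payload) and explicit NOT NULL columns excluded).
users: 7 nullable (name, limit_value, user_id, region, kind, email, url — PK (amount) and explicit NOT NULL columns excluded).
webhooks: 4 nullable (status, payload, tier, seats — PK (webhook_id, usage, trial_days) and explicit NOT NULL columns excluded).
Total: 6 + 6 + 7 + 4 = 23.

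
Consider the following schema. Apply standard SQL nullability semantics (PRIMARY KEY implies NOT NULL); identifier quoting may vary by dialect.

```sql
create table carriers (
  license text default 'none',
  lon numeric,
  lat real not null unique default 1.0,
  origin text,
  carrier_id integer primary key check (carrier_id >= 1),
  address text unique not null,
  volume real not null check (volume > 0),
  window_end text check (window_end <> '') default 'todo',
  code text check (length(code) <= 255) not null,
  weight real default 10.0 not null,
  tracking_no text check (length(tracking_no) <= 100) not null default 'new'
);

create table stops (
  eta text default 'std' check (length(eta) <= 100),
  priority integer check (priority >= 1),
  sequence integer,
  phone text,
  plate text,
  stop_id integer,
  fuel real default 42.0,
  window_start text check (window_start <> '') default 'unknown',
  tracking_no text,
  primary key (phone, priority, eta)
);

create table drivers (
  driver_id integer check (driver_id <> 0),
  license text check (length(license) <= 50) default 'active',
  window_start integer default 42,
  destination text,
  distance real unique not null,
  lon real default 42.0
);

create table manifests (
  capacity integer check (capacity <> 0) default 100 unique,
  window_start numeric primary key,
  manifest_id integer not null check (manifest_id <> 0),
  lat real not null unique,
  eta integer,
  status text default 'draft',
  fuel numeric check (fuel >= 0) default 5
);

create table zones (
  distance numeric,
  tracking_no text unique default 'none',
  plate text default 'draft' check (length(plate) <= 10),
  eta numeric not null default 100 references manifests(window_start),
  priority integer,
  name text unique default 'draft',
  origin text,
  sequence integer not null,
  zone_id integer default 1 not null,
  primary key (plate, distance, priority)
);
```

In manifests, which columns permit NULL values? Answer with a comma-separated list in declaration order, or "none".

- capacity: CHECK does not forbid NULL (a CHECK constraint passes when its expression is NULL) → nullable.
- window_start: part of the PRIMARY KEY, which implies NOT NULL → not nullable.
- manifest_id: declared NOT NULL → not nullable.
- lat: declared NOT NULL → not nullable.
- eta: no NOT NULL constraint applies → nullable.
- status: DEFAULT only fills an omitted column; an explicit NULL is still allowed → nullable.
- fuel: CHECK does not forbid NULL (a CHECK constraint passes when its expression is NULL) → nullable.

capacity, eta, status, fuel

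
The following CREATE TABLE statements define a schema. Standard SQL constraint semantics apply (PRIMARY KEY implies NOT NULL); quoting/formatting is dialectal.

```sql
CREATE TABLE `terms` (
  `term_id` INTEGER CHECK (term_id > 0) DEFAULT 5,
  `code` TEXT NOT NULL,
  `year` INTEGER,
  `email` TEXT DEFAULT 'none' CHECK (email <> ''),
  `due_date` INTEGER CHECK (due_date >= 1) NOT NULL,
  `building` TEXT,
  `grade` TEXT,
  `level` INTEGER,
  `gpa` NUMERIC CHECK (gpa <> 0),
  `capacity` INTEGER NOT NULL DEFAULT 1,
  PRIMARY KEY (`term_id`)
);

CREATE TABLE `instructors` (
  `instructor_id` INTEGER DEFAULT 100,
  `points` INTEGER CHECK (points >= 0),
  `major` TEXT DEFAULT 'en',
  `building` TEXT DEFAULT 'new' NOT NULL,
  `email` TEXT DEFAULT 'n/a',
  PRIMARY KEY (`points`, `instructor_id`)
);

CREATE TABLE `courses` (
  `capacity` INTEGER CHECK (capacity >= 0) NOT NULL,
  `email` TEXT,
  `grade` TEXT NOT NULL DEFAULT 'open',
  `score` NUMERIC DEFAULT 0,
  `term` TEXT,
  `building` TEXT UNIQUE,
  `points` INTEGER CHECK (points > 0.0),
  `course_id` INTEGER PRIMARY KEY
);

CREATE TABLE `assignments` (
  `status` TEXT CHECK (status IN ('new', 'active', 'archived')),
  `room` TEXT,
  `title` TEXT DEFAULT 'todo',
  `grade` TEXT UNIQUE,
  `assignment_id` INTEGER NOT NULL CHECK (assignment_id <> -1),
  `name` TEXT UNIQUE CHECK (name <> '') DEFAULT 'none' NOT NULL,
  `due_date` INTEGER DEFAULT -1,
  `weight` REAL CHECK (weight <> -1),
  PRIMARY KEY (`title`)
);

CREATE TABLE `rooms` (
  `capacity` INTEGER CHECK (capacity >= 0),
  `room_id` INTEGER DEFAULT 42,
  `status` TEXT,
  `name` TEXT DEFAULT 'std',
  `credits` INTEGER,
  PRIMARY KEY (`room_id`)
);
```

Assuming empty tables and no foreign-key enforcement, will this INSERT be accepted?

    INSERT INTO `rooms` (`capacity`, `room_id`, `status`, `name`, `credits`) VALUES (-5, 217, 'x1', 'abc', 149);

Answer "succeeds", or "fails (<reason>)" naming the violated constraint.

fails (CHECK on capacity)

The value -5 for capacity violates CHECK (capacity >= 0).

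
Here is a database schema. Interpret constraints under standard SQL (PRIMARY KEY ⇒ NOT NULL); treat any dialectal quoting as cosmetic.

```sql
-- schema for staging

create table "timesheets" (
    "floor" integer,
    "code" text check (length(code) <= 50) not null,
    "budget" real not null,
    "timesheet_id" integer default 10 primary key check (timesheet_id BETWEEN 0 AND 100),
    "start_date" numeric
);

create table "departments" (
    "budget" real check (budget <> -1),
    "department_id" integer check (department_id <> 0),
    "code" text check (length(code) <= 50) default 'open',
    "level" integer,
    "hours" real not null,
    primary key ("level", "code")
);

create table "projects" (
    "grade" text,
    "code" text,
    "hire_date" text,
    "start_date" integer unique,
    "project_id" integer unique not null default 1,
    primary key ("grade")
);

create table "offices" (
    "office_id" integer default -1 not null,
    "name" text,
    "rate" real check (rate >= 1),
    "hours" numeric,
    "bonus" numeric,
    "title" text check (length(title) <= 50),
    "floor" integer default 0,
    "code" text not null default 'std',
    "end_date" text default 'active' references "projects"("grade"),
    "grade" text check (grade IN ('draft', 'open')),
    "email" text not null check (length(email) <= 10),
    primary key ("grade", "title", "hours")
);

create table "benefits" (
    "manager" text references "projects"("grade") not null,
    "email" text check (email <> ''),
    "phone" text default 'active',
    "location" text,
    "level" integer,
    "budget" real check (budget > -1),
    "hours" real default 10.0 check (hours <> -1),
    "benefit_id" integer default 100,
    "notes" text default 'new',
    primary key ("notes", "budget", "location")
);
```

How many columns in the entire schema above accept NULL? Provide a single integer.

17

timesheets: 2 nullable (floor, start_date — PK (timesheet_id) and explicit NOT NULL columns excluded).
departments: 2 nullable (budget, department_id — PK (level, code) and explicit NOT NULL columns excluded).
projects: 3 nullable (code, hire_date, start_date — PK (grade) and explicit NOT NULL columns excluded).
offices: 5 nullable (name, rate, bonus, floor, end_date — PK (grade, title, hours) and explicit NOT NULL columns excluded).
benefits: 5 nullable (email, phone, level, hours, benefit_id — PK (notes, budget, location) and explicit NOT NULL columns excluded).
Total: 2 + 2 + 3 + 5 + 5 = 17.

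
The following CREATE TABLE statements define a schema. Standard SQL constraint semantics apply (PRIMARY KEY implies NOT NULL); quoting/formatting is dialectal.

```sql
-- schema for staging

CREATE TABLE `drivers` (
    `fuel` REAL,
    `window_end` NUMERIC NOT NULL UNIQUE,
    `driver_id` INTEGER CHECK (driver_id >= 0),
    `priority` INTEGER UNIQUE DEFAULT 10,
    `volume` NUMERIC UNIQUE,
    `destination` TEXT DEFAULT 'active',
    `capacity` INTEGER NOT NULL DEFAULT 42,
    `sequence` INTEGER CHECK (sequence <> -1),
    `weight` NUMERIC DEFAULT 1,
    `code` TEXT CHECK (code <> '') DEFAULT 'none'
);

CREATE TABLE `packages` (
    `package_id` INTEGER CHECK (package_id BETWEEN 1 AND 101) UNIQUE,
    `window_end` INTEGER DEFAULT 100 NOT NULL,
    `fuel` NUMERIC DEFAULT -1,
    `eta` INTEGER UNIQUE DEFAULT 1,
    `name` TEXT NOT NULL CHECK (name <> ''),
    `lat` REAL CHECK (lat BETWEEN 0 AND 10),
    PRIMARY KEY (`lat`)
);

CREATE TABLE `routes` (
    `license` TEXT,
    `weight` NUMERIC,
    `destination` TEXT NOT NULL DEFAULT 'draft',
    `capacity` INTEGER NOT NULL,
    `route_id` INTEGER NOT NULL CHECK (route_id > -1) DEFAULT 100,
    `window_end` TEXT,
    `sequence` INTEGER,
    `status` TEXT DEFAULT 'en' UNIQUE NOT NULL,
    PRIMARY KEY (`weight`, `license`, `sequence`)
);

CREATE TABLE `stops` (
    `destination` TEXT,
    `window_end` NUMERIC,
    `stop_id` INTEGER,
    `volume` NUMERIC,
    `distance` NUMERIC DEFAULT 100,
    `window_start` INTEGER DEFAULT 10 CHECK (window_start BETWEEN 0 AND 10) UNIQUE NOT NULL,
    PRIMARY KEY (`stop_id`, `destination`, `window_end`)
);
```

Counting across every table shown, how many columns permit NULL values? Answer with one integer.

14

drivers: 8 nullable (fuel, driver_id, priority, volume, destination, sequence, weight, code — PK none and explicit NOT NULL columns excluded).
packages: 3 nullable (package_id, fuel, eta — PK (lat) and explicit NOT NULL columns excluded).
routes: 1 nullable (window_end — PK (weight, license, sequence) and explicit NOT NULL columns excluded).
stops: 2 nullable (volume, distance — PK (stop_id, destination, window_end) and explicit NOT NULL columns excluded).
Total: 8 + 3 + 1 + 2 = 14.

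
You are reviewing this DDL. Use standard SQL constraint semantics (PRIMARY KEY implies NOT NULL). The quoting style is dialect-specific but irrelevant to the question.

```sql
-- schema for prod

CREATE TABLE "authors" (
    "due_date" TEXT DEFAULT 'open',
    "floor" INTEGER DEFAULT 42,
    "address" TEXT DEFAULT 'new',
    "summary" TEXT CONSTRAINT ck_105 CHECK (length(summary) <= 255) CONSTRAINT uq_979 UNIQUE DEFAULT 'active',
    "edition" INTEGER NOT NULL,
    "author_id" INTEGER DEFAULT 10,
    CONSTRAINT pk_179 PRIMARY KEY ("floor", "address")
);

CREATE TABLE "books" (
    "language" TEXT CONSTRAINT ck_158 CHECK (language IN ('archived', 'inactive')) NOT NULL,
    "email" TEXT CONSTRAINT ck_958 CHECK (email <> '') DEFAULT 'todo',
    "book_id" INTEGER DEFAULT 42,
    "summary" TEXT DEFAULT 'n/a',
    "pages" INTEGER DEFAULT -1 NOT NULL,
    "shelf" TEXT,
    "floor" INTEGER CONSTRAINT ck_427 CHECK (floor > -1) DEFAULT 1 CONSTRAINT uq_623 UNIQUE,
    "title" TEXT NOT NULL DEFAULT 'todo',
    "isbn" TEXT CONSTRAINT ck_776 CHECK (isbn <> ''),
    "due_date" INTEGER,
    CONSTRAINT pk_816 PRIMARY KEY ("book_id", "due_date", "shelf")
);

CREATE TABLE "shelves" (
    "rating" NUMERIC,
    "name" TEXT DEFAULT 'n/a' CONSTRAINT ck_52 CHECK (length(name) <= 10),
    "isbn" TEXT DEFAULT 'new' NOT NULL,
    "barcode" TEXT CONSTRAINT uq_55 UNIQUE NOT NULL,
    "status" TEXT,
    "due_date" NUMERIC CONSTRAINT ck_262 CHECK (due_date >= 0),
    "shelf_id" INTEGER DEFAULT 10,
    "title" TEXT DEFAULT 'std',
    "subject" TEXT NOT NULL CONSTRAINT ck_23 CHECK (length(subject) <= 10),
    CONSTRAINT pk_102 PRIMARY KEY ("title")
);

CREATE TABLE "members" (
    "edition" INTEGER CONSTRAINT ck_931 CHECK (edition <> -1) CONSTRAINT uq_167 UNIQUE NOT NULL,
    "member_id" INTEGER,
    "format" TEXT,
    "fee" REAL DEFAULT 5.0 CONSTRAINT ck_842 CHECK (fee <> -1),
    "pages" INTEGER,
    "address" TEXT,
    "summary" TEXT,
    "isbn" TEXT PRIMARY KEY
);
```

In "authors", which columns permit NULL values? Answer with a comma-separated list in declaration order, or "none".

- due_date: DEFAULT only fills an omitted column; an explicit NULL is still allowed → nullable.
- floor: part of the PRIMARY KEY, which implies NOT NULL → not nullable.
- address: part of the PRIMARY KEY, which implies NOT NULL → not nullable.
- summary: CHECK does not forbid NULL (a CHECK constraint passes when its expression is NULL) → nullable.
- edition: declared NOT NULL → not nullable.
- author_id: DEFAULT only fills an omitted column; an explicit NULL is still allowed → nullable.

due_date, summary, author_id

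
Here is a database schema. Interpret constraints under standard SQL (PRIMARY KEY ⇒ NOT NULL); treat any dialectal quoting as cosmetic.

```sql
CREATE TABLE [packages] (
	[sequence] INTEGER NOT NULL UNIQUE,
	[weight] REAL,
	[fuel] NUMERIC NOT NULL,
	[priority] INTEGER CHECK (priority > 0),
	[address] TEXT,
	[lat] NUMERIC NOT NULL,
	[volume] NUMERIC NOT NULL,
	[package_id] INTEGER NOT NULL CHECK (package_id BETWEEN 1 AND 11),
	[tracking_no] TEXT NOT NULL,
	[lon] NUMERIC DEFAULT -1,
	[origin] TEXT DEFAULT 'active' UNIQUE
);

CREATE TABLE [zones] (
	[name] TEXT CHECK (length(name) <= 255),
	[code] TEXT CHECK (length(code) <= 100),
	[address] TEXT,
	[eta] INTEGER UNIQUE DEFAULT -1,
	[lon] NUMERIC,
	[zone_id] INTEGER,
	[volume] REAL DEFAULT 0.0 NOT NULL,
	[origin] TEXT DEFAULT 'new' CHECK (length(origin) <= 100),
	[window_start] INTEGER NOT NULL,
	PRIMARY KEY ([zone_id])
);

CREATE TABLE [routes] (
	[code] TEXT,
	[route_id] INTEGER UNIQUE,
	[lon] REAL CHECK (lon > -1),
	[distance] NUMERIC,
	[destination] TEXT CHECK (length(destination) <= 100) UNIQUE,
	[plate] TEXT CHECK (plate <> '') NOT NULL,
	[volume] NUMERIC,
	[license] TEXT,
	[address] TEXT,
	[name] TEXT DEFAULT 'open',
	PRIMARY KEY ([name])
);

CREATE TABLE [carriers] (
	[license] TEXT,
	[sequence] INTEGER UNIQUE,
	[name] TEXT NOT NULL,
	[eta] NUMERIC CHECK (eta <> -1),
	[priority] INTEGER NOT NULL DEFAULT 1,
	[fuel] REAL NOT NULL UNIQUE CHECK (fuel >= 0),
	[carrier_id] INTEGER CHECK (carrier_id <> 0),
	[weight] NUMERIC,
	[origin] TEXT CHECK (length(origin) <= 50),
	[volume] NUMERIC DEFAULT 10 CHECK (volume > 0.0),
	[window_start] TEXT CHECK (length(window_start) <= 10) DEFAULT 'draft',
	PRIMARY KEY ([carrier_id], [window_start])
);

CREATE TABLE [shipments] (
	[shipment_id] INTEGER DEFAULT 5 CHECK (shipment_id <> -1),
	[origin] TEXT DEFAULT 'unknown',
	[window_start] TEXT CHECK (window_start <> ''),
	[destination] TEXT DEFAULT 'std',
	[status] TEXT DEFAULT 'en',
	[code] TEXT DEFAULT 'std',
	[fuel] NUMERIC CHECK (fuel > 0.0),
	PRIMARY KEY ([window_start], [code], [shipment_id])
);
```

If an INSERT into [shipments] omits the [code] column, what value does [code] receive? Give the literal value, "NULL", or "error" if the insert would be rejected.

code has an explicit DEFAULT 'std'.
When the column is omitted from an INSERT, that default is used.

'std'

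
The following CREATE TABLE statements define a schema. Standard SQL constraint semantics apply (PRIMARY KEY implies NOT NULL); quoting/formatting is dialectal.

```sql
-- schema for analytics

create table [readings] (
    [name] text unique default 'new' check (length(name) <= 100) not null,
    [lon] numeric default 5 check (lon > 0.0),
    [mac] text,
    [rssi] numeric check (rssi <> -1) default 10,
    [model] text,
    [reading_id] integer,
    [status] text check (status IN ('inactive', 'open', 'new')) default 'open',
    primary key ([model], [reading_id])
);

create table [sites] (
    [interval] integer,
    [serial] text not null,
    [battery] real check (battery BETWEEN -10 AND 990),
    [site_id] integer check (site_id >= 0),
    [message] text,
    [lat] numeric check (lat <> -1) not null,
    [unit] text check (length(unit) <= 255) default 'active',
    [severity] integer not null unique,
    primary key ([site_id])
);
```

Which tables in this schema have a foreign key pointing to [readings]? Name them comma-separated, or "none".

none

No REFERENCES clause anywhere in the schema names readings.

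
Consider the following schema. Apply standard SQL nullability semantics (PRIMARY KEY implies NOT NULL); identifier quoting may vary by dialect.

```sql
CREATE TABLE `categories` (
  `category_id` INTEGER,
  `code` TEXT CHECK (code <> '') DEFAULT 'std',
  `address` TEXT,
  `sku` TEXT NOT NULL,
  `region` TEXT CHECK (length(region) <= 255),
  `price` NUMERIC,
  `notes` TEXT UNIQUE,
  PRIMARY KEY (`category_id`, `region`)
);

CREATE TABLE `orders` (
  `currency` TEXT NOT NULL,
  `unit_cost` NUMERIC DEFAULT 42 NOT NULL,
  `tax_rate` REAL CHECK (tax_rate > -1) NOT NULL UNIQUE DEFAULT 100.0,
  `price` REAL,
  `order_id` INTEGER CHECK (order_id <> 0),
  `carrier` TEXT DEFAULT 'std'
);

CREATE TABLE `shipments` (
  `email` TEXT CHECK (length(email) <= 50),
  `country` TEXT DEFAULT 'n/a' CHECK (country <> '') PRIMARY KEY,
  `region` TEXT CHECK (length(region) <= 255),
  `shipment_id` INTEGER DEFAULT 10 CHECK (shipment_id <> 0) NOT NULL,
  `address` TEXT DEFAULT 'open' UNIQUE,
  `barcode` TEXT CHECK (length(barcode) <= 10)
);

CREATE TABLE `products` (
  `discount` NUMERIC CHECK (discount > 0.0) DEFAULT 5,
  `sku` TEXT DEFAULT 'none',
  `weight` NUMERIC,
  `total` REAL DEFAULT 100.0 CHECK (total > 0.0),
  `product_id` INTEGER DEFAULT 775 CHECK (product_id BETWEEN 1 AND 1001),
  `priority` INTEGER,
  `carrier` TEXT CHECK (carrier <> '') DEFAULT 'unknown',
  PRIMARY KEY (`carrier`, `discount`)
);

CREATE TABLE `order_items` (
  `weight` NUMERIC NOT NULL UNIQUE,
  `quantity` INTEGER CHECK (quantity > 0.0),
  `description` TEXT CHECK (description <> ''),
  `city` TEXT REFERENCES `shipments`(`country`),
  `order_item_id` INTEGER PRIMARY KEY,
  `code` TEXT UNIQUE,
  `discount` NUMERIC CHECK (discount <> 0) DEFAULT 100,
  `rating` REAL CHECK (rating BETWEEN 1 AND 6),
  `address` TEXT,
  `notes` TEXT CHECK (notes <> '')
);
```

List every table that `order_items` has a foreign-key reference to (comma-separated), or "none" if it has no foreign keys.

- city REFERENCES shipments(country).

shipments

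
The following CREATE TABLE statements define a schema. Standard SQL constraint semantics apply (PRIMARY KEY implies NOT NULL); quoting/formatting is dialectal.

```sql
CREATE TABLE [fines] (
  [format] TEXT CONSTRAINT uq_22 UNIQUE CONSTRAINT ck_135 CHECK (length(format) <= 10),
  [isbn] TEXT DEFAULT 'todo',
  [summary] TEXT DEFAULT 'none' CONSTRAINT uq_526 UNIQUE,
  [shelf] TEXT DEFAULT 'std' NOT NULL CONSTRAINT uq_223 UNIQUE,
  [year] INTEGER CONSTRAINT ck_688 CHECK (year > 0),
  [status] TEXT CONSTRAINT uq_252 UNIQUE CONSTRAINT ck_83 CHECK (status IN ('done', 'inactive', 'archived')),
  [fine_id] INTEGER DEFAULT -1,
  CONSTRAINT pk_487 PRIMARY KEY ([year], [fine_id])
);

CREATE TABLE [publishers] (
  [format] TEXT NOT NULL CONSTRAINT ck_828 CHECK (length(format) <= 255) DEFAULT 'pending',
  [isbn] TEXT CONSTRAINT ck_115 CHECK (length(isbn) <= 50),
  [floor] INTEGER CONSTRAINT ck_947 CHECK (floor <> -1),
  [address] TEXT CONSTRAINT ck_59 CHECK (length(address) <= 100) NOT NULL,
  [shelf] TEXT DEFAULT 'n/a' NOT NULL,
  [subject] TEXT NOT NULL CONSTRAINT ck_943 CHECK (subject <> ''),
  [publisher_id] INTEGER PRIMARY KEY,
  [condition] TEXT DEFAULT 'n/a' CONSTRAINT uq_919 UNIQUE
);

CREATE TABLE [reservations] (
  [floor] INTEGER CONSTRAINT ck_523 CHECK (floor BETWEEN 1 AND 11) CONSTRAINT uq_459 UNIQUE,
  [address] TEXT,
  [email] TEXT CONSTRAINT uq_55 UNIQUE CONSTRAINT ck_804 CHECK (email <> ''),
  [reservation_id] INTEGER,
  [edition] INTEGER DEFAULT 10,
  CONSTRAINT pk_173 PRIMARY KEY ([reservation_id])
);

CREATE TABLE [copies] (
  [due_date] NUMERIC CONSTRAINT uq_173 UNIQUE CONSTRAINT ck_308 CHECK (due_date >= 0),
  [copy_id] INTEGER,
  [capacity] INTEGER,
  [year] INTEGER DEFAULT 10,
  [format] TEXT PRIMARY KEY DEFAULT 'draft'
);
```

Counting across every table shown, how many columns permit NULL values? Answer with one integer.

fines: 4 nullable (format, isbn, summary, status — PK (year, fine_id) and explicit NOT NULL columns excluded).
publishers: 3 nullable (isbn, floor, condition — PK (publisher_id) and explicit NOT NULL columns excluded).
reservations: 4 nullable (floor, address, email, edition — PK (reservation_id) and explicit NOT NULL columns excluded).
copies: 4 nullable (due_date, copy_id, capacity, year — PK (format) and explicit NOT NULL columns excluded).
Total: 4 + 3 + 4 + 4 = 15.

15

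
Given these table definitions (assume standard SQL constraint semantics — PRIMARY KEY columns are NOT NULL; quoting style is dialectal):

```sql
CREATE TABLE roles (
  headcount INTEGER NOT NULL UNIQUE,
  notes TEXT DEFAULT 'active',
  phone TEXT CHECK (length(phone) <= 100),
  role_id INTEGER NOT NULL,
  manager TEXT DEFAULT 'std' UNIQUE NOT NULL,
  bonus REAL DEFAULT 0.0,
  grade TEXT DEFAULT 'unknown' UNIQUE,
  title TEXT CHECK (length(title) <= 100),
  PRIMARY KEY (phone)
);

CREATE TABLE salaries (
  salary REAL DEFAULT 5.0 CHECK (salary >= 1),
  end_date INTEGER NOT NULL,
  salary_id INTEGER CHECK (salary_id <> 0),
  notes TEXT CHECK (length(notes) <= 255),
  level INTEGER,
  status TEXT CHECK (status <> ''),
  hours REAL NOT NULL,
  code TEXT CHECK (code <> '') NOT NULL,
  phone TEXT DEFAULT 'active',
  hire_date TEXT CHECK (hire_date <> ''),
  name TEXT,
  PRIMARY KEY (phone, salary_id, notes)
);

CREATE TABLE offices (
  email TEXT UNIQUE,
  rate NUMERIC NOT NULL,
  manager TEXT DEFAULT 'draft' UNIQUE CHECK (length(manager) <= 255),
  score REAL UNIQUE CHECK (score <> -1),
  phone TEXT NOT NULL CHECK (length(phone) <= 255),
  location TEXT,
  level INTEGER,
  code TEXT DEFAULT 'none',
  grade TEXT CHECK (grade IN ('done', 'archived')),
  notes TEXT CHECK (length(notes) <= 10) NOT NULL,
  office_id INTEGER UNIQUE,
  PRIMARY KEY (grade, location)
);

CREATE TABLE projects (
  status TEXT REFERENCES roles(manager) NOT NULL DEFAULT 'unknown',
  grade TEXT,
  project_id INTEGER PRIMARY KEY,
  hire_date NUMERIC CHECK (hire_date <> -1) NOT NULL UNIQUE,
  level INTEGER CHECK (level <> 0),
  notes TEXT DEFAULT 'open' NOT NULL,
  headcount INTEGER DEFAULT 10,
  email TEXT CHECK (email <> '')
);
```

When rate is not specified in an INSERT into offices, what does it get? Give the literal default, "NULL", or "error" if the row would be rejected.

rate has no DEFAULT clause.
Omitting it would insert NULL, but it is declared NOT NULL, so the INSERT fails.

error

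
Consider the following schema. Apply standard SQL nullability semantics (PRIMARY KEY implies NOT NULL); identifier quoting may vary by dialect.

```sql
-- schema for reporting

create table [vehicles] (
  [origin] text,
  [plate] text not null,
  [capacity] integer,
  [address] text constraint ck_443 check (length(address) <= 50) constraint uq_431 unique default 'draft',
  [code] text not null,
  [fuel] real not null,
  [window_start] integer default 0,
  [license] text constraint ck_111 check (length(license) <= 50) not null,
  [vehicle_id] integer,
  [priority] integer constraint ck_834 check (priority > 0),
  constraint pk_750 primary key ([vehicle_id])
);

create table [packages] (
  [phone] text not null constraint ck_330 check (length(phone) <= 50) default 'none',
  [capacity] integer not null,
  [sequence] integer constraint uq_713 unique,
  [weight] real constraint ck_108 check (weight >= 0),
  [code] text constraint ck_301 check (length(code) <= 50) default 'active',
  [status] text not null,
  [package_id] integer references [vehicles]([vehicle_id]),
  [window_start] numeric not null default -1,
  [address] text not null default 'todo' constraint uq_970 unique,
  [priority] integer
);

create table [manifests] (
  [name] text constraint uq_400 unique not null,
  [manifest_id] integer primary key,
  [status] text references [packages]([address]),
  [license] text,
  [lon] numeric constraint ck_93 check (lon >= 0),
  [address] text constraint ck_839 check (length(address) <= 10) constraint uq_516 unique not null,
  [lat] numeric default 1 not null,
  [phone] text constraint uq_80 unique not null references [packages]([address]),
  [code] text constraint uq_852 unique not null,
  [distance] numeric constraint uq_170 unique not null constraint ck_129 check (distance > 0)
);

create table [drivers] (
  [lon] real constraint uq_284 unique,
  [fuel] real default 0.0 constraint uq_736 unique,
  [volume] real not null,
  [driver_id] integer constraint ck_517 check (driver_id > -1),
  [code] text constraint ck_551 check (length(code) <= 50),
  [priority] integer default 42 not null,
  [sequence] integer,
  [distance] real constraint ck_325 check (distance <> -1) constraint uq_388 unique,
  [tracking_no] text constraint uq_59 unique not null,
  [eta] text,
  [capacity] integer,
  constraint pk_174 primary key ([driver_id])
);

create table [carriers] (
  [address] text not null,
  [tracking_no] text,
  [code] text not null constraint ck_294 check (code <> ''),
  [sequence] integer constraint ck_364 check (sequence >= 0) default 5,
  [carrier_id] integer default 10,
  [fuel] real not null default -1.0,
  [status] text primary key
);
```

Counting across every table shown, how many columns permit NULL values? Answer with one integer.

vehicles: 5 nullable (origin, capacity, address, window_start, priority — PK (vehicle_id) and explicit NOT NULL columns excluded).
packages: 5 nullable (sequence, weight, code, package_id, priority — PK none and explicit NOT NULL columns excluded).
manifests: 3 nullable (status, license, lon — PK (manifest_id) and explicit NOT NULL columns excluded).
drivers: 7 nullable (lon, fuel, code, sequence, distance, eta, capacity — PK (driver_id) and explicit NOT NULL columns excluded).
carriers: 3 nullable (tracking_no, sequence, carrier_id — PK (status) and explicit NOT NULL columns excluded).
Total: 5 + 5 + 3 + 7 + 3 = 23.

23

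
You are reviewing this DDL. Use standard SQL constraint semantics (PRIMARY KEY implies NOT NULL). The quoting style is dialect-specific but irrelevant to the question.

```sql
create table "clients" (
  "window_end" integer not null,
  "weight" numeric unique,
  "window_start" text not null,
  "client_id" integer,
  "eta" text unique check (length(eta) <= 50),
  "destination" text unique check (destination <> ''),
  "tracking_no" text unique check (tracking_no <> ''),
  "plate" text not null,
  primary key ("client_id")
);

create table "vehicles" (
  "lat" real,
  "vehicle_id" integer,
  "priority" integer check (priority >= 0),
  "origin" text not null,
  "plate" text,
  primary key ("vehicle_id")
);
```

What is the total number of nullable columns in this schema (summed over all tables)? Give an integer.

clients: 4 nullable (weight, eta, destination, tracking_no — PK (client_id) and explicit NOT NULL columns excluded).
vehicles: 3 nullable (lat, priority, plate — PK (vehicle_id) and explicit NOT NULL columns excluded).
Total: 4 + 3 = 7.

7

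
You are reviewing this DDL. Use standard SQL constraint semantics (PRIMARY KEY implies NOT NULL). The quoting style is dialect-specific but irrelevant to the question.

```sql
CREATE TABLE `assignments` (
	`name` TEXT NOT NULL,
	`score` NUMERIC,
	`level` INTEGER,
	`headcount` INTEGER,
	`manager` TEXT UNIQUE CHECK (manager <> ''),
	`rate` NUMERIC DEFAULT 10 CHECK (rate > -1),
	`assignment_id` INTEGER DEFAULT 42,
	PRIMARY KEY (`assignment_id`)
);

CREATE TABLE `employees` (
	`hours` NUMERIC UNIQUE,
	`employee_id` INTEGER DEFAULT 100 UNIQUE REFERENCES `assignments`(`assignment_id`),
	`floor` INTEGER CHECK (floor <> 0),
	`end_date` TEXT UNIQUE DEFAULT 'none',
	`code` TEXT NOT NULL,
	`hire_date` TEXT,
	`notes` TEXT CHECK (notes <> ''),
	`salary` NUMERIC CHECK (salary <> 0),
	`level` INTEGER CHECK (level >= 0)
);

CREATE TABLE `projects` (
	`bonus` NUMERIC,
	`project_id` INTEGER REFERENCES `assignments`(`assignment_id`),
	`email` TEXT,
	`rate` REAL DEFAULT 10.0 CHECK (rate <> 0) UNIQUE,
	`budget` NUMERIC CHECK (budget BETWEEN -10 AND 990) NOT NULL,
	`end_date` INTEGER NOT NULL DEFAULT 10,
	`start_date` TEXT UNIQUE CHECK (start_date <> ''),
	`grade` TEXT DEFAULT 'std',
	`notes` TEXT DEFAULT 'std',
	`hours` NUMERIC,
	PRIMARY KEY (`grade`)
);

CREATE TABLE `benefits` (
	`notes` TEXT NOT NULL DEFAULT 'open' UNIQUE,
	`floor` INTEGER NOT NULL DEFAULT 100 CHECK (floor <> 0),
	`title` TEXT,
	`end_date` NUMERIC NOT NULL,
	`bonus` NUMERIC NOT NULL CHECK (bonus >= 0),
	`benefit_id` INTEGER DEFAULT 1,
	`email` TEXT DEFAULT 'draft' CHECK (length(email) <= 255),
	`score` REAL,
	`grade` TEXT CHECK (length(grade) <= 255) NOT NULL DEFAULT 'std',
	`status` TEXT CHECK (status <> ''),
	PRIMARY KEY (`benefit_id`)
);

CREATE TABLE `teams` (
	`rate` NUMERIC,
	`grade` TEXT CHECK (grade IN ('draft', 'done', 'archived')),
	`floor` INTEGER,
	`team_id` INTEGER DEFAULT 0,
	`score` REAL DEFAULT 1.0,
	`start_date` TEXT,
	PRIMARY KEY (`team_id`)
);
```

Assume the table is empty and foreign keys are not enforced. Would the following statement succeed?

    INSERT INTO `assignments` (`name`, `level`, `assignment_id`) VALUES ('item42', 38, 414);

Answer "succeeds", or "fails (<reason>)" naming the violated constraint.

NOT NULL columns: assignment_id is supplied; name is supplied.
No constraint is violated.

succeeds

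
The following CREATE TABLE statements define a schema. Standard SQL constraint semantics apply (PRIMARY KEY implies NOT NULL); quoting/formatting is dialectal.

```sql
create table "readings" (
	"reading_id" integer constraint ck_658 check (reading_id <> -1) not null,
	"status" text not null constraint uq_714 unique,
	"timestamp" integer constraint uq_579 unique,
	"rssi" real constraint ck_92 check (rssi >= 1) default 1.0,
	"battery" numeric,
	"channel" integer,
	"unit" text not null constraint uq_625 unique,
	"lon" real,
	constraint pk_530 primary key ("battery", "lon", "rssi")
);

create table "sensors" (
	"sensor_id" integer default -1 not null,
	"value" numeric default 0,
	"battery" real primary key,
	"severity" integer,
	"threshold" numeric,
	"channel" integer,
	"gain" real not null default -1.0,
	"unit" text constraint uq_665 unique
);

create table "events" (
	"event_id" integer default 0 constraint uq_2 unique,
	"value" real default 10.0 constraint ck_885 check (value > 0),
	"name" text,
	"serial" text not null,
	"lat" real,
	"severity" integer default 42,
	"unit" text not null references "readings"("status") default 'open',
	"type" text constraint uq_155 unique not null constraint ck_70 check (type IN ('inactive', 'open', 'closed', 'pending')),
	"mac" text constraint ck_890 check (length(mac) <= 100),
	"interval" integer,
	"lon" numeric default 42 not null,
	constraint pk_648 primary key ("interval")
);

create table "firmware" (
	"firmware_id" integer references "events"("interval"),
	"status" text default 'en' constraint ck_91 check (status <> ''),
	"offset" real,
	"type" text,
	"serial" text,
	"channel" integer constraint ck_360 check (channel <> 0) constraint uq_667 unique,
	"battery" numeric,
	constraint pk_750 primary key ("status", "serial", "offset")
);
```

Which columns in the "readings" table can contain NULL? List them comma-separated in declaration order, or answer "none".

timestamp, channel

- reading_id: declared NOT NULL → not nullable.
- status: declared NOT NULL → not nullable.
- timestamp: UNIQUE does not imply NOT NULL → nullable.
- rssi: part of the PRIMARY KEY, which implies NOT NULL → not nullable.
- battery: part of the PRIMARY KEY, which implies NOT NULL → not nullable.
- channel: no NOT NULL constraint applies → nullable.
- unit: declared NOT NULL → not nullable.
- lon: part of the PRIMARY KEY, which implies NOT NULL → not nullable.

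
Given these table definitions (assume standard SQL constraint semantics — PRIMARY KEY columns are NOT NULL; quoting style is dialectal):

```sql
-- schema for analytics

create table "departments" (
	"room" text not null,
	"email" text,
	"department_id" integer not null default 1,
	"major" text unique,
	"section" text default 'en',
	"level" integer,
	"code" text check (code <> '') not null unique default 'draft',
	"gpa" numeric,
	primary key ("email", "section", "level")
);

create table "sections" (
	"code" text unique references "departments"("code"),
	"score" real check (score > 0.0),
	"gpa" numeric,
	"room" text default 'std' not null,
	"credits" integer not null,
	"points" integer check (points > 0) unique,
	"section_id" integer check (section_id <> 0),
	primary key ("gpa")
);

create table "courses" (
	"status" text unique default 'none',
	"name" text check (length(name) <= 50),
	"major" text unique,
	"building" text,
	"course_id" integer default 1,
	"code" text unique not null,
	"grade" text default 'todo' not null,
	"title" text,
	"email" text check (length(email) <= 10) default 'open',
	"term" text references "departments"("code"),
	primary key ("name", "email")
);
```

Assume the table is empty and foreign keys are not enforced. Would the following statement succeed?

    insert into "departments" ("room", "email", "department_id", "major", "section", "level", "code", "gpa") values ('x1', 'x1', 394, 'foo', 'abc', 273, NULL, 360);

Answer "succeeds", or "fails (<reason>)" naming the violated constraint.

code is explicitly set to NULL, but code is declared NOT NULL.

fails (NOT NULL on code)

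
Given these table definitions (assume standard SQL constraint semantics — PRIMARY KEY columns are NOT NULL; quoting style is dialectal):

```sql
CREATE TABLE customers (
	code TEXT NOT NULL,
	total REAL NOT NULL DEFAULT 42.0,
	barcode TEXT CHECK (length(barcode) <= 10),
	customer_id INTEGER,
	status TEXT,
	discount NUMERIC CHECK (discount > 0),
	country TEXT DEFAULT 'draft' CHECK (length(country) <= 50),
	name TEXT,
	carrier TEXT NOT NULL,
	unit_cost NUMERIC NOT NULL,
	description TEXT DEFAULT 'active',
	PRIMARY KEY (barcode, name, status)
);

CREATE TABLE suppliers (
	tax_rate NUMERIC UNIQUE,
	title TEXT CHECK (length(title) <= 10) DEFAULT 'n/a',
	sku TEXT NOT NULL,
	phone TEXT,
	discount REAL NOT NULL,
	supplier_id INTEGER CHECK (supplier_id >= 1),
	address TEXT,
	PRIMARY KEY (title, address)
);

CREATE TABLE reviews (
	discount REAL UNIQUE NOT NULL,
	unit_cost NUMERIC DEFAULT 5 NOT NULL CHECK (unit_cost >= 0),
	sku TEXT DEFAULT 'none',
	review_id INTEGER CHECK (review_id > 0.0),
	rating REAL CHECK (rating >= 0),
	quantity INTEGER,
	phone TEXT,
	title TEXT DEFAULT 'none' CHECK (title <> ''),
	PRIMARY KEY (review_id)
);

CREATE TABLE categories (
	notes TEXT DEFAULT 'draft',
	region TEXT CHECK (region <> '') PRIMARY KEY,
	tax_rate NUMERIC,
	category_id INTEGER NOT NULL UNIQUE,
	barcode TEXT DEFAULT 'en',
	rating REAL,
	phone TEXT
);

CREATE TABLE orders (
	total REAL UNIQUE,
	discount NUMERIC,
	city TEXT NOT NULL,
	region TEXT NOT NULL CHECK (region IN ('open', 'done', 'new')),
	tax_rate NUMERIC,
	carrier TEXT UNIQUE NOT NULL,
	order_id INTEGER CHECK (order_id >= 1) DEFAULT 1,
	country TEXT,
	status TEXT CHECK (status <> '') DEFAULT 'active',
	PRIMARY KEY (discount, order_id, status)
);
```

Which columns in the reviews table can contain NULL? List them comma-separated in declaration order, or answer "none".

sku, rating, quantity, phone, title

- discount: declared NOT NULL → not nullable.
- unit_cost: declared NOT NULL → not nullable.
- sku: DEFAULT only fills an omitted column; an explicit NULL is still allowed → nullable.
- review_id: part of the PRIMARY KEY, which implies NOT NULL → not nullable.
- rating: CHECK does not forbid NULL (a CHECK constraint passes when its expression is NULL) → nullable.
- quantity: no NOT NULL constraint applies → nullable.
- phone: no NOT NULL constraint applies → nullable.
- title: CHECK does not forbid NULL (a CHECK constraint passes when its expression is NULL) → nullable.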